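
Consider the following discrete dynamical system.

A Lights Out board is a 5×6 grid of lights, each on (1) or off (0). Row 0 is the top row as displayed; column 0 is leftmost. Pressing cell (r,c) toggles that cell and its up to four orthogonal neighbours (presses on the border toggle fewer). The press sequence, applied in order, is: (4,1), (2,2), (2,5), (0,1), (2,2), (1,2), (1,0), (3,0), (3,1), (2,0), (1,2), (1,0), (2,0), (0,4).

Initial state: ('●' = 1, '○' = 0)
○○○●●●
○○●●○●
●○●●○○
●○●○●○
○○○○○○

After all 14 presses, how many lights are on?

17

gen 0: ○○○●●●
○○●●○●
●○●●○○
●○●○●○
○○○○○○
gen 1: ○○○●●●
○○●●○●
●○●●○○
●●●○●○
●●●○○○
gen 2: ○○○●●●
○○○●○●
●●○○○○
●●○○●○
●●●○○○
gen 3: ○○○●●●
○○○●○○
●●○○●●
●●○○●●
●●●○○○
gen 4: ●●●●●●
○●○●○○
●●○○●●
●●○○●●
●●●○○○
gen 5: ●●●●●●
○●●●○○
●○●●●●
●●●○●●
●●●○○○
gen 6: ●●○●●●
○○○○○○
●○○●●●
●●●○●●
●●●○○○
gen 7: ○●○●●●
●●○○○○
○○○●●●
●●●○●●
●●●○○○
gen 8: ○●○●●●
●●○○○○
●○○●●●
○○●○●●
○●●○○○
gen 9: ○●○●●●
●●○○○○
●●○●●●
●●○○●●
○○●○○○
gen 10: ○●○●●●
○●○○○○
○○○●●●
○●○○●●
○○●○○○
gen 11: ○●●●●●
○○●●○○
○○●●●●
○●○○●●
○○●○○○
gen 12: ●●●●●●
●●●●○○
●○●●●●
○●○○●●
○○●○○○
gen 13: ●●●●●●
○●●●○○
○●●●●●
●●○○●●
○○●○○○
gen 14: ●●●○○○
○●●●●○
○●●●●●
●●○○●●
○○●○○○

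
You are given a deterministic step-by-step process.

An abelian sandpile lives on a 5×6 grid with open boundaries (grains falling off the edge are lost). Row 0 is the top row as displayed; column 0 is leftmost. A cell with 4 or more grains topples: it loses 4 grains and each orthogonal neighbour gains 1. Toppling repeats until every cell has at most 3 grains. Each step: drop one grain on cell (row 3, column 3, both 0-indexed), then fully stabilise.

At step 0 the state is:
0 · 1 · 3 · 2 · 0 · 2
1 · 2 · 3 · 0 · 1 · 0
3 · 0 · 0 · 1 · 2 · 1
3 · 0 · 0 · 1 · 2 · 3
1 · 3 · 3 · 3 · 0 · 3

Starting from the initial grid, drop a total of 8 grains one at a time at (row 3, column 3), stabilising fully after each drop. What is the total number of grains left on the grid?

step 0: 0 · 1 · 3 · 2 · 0 · 2
1 · 2 · 3 · 0 · 1 · 0
3 · 0 · 0 · 1 · 2 · 1
3 · 0 · 0 · 1 · 2 · 3
1 · 3 · 3 · 3 · 0 · 3
step 1: 0 · 1 · 3 · 2 · 0 · 2
1 · 2 · 3 · 0 · 1 · 0
3 · 0 · 0 · 1 · 2 · 1
3 · 0 · 0 · 2 · 2 · 3
1 · 3 · 3 · 3 · 0 · 3
step 2: 0 · 1 · 3 · 2 · 0 · 2
1 · 2 · 3 · 0 · 1 · 0
3 · 0 · 0 · 1 · 2 · 1
3 · 0 · 0 · 3 · 2 · 3
1 · 3 · 3 · 3 · 0 · 3
step 3: 0 · 1 · 3 · 2 · 0 · 2
1 · 2 · 3 · 0 · 1 · 0
3 · 0 · 0 · 2 · 2 · 1
3 · 1 · 2 · 1 · 3 · 3
2 · 0 · 1 · 1 · 1 · 3
step 4: 0 · 1 · 3 · 2 · 0 · 2
1 · 2 · 3 · 0 · 1 · 0
3 · 0 · 0 · 2 · 2 · 1
3 · 1 · 2 · 2 · 3 · 3
2 · 0 · 1 · 1 · 1 · 3
step 5: 0 · 1 · 3 · 2 · 0 · 2
1 · 2 · 3 · 0 · 1 · 0
3 · 0 · 0 · 2 · 2 · 1
3 · 1 · 2 · 3 · 3 · 3
2 · 0 · 1 · 1 · 1 · 3
step 6: 0 · 1 · 3 · 2 · 0 · 2
1 · 2 · 3 · 0 · 1 · 0
3 · 0 · 0 · 3 · 3 · 2
3 · 1 · 3 · 1 · 1 · 1
2 · 0 · 1 · 2 · 3 · 0
step 7: 0 · 1 · 3 · 2 · 0 · 2
1 · 2 · 3 · 0 · 1 · 0
3 · 0 · 0 · 3 · 3 · 2
3 · 1 · 3 · 2 · 1 · 1
2 · 0 · 1 · 2 · 3 · 0
step 8: 0 · 1 · 3 · 2 · 0 · 2
1 · 2 · 3 · 0 · 1 · 0
3 · 0 · 0 · 3 · 3 · 2
3 · 1 · 3 · 3 · 1 · 1
2 · 0 · 1 · 2 · 3 · 0

46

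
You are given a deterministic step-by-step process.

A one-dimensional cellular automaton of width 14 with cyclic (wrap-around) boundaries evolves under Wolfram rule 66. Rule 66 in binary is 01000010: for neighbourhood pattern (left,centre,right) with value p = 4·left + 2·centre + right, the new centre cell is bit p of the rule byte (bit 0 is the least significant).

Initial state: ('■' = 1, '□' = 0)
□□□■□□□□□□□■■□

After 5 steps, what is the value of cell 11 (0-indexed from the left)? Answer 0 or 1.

0

gen 0: □□□■□□□□□□□■■□
gen 1: □□■□□□□□□□■□■□
gen 2: □■□□□□□□□■□□□□
gen 3: ■□□□□□□□■□□□□□
gen 4: □□□□□□□■□□□□□■
gen 5: □□□□□□■□□□□□■□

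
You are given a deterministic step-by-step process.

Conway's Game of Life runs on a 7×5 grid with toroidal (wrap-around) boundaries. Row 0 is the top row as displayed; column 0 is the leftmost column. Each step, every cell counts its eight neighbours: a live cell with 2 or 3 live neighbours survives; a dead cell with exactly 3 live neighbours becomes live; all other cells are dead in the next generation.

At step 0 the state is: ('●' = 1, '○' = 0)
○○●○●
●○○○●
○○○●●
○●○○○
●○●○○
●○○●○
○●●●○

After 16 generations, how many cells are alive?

30

gen 0: ○○●○●
●○○○●
○○○●●
○●○○○
●○●○○
●○○●○
○●●●○
gen 1: ○○●○●
●○○○○
○○○●●
●●●●●
●○●○●
●○○●○
●●○○○
gen 2: ○○○○●
●○○○○
○○○○○
○○○○○
○○○○○
○○●●○
●●●●○
gen 3: ○○●●●
○○○○○
○○○○○
○○○○○
○○○○○
○○○●●
●●○○○
gen 4: ●●●●●
○○○●○
○○○○○
○○○○○
○○○○○
●○○○●
●●○○○
gen 5: ○○○●○
●●○●○
○○○○○
○○○○○
○○○○○
●●○○●
○○○○○
gen 6: ○○●○●
○○●○●
○○○○○
○○○○○
●○○○○
●○○○○
●○○○●
gen 7: ○●○○●
○○○○○
○○○○○
○○○○○
○○○○○
●●○○○
●●○●●
gen 8: ○●●●●
○○○○○
○○○○○
○○○○○
○○○○○
○●●○○
○○○●○
gen 9: ○○●●●
○○●●○
○○○○○
○○○○○
○○○○○
○○●○○
●○○○●
gen 10: ●●●○○
○○●○●
○○○○○
○○○○○
○○○○○
○○○○○
●●●○●
gen 11: ○○○○○
●○●●○
○○○○○
○○○○○
○○○○○
●●○○○
○○●●●
gen 12: ○●○○○
○○○○○
○○○○○
○○○○○
○○○○○
●●●●●
●●●●●
gen 13: ○●○●●
○○○○○
○○○○○
○○○○○
●●●●●
○○○○○
○○○○○
gen 14: ○○○○○
○○○○○
○○○○○
●●●●●
●●●●●
●●●●●
○○○○○
gen 15: ○○○○○
○○○○○
●●●●●
○○○○○
○○○○○
○○○○○
●●●●●
gen 16: ●●●●●
●●●●●
●●●●●
●●●●●
○○○○○
●●●●●
●●●●●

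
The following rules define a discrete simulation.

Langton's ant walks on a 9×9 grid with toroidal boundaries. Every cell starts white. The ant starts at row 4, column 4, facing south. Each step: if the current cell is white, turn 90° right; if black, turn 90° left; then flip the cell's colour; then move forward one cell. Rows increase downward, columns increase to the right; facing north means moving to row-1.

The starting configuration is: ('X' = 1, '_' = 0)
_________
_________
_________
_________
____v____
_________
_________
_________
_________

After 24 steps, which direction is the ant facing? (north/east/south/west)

gen 0: _________
_________
_________
_________
____v____
_________
_________
_________
_________
gen 1: _________
_________
_________
_________
___<X____
_________
_________
_________
_________
gen 2: _________
_________
_________
___^_____
___XX____
_________
_________
_________
_________
gen 3: _________
_________
_________
___X>____
___XX____
_________
_________
_________
_________
gen 4: _________
_________
_________
___XX____
___Xv____
_________
_________
_________
_________
gen 5: _________
_________
_________
___XX____
___X_>___
_________
_________
_________
_________
gen 6: _________
_________
_________
___XX____
___X_X___
_____v___
_________
_________
_________
gen 7: _________
_________
_________
___XX____
___X_X___
____<X___
_________
_________
_________
gen 8: _________
_________
_________
___XX____
___X^X___
____XX___
_________
_________
_________
gen 9: _________
_________
_________
___XX____
___XX>___
____XX___
_________
_________
_________
gen 10: _________
_________
_________
___XX^___
___XX____
____XX___
_________
_________
_________
gen 11: _________
_________
_________
___XXX>__
___XX____
____XX___
_________
_________
_________
gen 12: _________
_________
_________
___XXXX__
___XX_v__
____XX___
_________
_________
_________
gen 13: _________
_________
_________
___XXXX__
___XX<X__
____XX___
_________
_________
_________
gen 14: _________
_________
_________
___XX^X__
___XXXX__
____XX___
_________
_________
_________
gen 15: _________
_________
_________
___X<_X__
___XXXX__
____XX___
_________
_________
_________
gen 16: _________
_________
_________
___X__X__
___XvXX__
____XX___
_________
_________
_________
gen 17: _________
_________
_________
___X__X__
___X_>X__
____XX___
_________
_________
_________
gen 18: _________
_________
_________
___X_^X__
___X__X__
____XX___
_________
_________
_________
gen 19: _________
_________
_________
___X_X>__
___X__X__
____XX___
_________
_________
_________
gen 20: _________
_________
______^__
___X_X___
___X__X__
____XX___
_________
_________
_________
gen 21: _________
_________
______X>_
___X_X___
___X__X__
____XX___
_________
_________
_________
gen 22: _________
_________
______XX_
___X_X_v_
___X__X__
____XX___
_________
_________
_________
gen 23: _________
_________
______XX_
___X_X<X_
___X__X__
____XX___
_________
_________
_________
gen 24: _________
_________
______^X_
___X_XXX_
___X__X__
____XX___
_________
_________
_________

north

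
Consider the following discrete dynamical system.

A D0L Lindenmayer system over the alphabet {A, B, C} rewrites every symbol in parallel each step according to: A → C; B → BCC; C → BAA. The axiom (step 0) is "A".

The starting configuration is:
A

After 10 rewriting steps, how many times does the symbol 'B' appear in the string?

gen 0: A
gen 1: C
gen 2: BAA
gen 3: BCCCC
gen 4: BCCBAABAABAABAA
gen 5: BCCBAABAABCCCCBCCCCBCCCCBCCCC
gen 6: BCCBAABAABCCCCBCCCCBCCBAABAABAABAABCCBAABAABAABAABCCBAABAABAABAABCCBAABAABAABAA
gen 7: BCCBAABAABCCCCBCCCCBCCBAABAABAABAABCCBAABAABAABAABCCBAABAA…BCCBAABAABCCCCBCCCCBCCCCBCCCCBCCBAABAABCCCCBCCCCBCCCCBCCCC  (len 165)
gen 8: BCCBAABAABCCCCBCCCCBCCBAABAABAABAABCCBAABAABAABAABCCBAABAA…CBAABAABAABAABCCBAABAABAABAABCCBAABAABAABAABCCBAABAABAABAA  (len 423)
gen 9: BCCBAABAABCCCCBCCCCBCCBAABAABAABAABCCBAABAABAABAABCCBAABAA…BCCBAABAABCCCCBCCCCBCCCCBCCCCBCCBAABAABCCCCBCCCCBCCCCBCCCC  (len 925)
gen 10: BCCBAABAABCCCCBCCCCBCCBAABAABAABAABCCBAABAABAABAABCCBAABAA…CBAABAABAABAABCCBAABAABAABAABCCBAABAABAABAABCCBAABAABAABAA  (len 2287)

681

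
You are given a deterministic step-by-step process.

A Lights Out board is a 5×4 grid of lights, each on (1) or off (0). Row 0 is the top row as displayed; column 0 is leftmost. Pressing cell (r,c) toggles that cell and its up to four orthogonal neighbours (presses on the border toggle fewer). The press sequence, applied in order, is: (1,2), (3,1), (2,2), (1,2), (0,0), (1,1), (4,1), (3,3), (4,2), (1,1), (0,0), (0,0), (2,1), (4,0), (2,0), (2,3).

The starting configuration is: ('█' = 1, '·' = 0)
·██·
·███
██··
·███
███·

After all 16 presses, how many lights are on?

t=0: ·██·
·███
██··
·███
███·
t=1: ·█··
····
███·
·███
███·
t=2: ·█··
····
█·█·
█··█
█·█·
t=3: ·█··
··█·
██·█
█·██
█·█·
t=4: ·██·
·█·█
████
█·██
█·█·
t=5: █·█·
██·█
████
█·██
█·█·
t=6: ███·
··██
█·██
█·██
█·█·
t=7: ███·
··██
█·██
████
·█··
t=8: ███·
··██
█·█·
██··
·█·█
t=9: ███·
··██
█·█·
███·
··█·
t=10: █·█·
██·█
███·
███·
··█·
t=11: ·██·
·█·█
███·
███·
··█·
t=12: █·█·
██·█
███·
███·
··█·
t=13: █·█·
█··█
····
█·█·
··█·
t=14: █·█·
█··█
····
··█·
███·
t=15: █·█·
···█
██··
█·█·
███·
t=16: █·█·
····
████
█·██
███·

12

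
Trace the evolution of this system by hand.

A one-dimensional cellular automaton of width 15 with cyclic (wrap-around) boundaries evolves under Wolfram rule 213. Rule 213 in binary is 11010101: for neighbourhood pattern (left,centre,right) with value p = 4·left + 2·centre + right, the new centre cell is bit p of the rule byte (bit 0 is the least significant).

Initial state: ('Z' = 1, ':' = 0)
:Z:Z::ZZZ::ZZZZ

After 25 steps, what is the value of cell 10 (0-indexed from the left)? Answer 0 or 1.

1

gen 0: :Z:Z::ZZZ::ZZZZ
gen 1: :Z:ZZ::ZZZ::ZZZ
gen 2: :Z::ZZ::ZZZ::ZZ
gen 3: :ZZ::ZZ::ZZZ::Z
gen 4: ::ZZ::ZZ::ZZZ:Z
gen 5: Z::ZZ::ZZ::ZZ:Z
gen 6: ZZ::ZZ::ZZ::Z::
gen 7: :ZZ::ZZ::ZZ:ZZ:
gen 8: ::ZZ::ZZ::Z::ZZ
gen 9: Z::ZZ::ZZ:ZZ::Z
gen 10: ZZ::ZZ::Z::ZZ::
gen 11: :ZZ::ZZ:ZZ::ZZ:
gen 12: ::ZZ::Z::ZZ::ZZ
gen 13: Z::ZZ:ZZ::ZZ::Z
gen 14: ZZ::Z::ZZ::ZZ::
gen 15: :ZZ:ZZ::ZZ::ZZ:
gen 16: ::Z::ZZ::ZZ::ZZ
gen 17: Z:ZZ::ZZ::ZZ::Z
gen 18: Z::ZZ::ZZ::ZZ::
gen 19: ZZ::ZZ::ZZ::ZZ:
gen 20: :ZZ::ZZ::ZZ::Z:
gen 21: ::ZZ::ZZ::ZZ:ZZ
gen 22: Z::ZZ::ZZ::Z::Z
gen 23: ZZ::ZZ::ZZ:ZZ::
gen 24: :ZZ::ZZ::Z::ZZ:
gen 25: ::ZZ::ZZ:ZZ::ZZ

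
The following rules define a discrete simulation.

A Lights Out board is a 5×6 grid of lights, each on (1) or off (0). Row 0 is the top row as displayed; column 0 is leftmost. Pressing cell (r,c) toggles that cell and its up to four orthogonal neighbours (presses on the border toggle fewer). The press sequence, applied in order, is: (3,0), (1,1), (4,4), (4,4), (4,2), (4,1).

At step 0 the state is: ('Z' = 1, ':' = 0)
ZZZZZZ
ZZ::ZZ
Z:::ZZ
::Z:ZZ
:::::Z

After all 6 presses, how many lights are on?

t=0: ZZZZZZ
ZZ::ZZ
Z:::ZZ
::Z:ZZ
:::::Z
t=1: ZZZZZZ
ZZ::ZZ
::::ZZ
ZZZ:ZZ
Z::::Z
t=2: Z:ZZZZ
::Z:ZZ
:Z::ZZ
ZZZ:ZZ
Z::::Z
t=3: Z:ZZZZ
::Z:ZZ
:Z::ZZ
ZZZ::Z
Z::ZZ:
t=4: Z:ZZZZ
::Z:ZZ
:Z::ZZ
ZZZ:ZZ
Z::::Z
t=5: Z:ZZZZ
::Z:ZZ
:Z::ZZ
ZZ::ZZ
ZZZZ:Z
t=6: Z:ZZZZ
::Z:ZZ
:Z::ZZ
Z:::ZZ
:::Z:Z

16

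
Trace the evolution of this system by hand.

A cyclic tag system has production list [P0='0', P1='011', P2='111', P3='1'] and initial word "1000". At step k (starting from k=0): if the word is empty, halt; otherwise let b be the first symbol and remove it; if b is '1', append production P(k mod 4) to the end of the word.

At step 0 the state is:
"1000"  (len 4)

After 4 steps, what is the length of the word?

1

[0] "1000"  (len 4)
[1] "0000"  (len 4)
[2] "000"  (len 3)
[3] "00"  (len 2)
[4] "0"  (len 1)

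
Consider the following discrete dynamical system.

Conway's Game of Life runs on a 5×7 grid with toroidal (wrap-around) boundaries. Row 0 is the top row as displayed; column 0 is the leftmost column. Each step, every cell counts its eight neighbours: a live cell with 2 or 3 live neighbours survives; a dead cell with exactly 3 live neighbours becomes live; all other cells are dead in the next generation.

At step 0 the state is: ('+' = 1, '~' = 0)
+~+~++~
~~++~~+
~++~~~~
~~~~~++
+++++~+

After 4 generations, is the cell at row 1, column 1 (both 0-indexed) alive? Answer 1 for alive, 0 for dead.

0

gen 0: +~+~++~
~~++~~+
~++~~~~
~~~~~++
+++++~+
gen 1: ~~~~~~~
+~~~+++
++++~++
~~~~+++
~~+~~~~
gen 2: ~~~~~++
~~+++~~
~+++~~~
~~~~+~~
~~~~~+~
gen 3: ~~~+~++
~+~~++~
~+~~~~~
~~+++~~
~~~~+++
gen 4: +~~+~~~
+~+~+++
~+~~~+~
~~+++~~
~~+~~~+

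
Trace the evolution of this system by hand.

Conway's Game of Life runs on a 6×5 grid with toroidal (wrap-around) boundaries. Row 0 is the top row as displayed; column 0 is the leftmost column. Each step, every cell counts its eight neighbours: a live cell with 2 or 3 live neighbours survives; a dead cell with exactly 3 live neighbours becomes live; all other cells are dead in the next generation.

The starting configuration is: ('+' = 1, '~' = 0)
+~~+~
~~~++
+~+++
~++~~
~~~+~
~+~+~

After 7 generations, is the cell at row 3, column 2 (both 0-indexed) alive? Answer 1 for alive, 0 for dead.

t=0: +~~+~
~~~++
+~+++
~++~~
~~~+~
~+~+~
t=1: +~~+~
~+~~~
+~~~~
++~~~
~+~+~
~~~+~
t=2: ~~+~+
++~~+
+~~~~
+++~+
++~~+
~~~+~
t=3: ~++~+
~+~++
~~++~
~~++~
~~~~~
~+++~
t=4: ~~~~+
~+~~+
~+~~~
~~++~
~+~~~
++~+~
t=5: ~++++
~~~~~
++~+~
~++~~
++~++
+++~+
t=6: ~~~~+
~~~~~
++~~~
~~~~~
~~~~~
~~~~~
t=7: ~~~~~
+~~~~
~~~~~
~~~~~
~~~~~
~~~~~

0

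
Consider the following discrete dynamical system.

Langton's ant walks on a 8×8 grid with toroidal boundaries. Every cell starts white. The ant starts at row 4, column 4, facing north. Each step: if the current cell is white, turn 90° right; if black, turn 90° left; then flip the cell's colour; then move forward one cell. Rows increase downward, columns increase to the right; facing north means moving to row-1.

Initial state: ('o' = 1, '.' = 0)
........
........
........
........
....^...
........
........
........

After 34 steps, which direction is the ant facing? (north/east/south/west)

south

0) ........
........
........
........
....^...
........
........
........
1) ........
........
........
........
....o>..
........
........
........
2) ........
........
........
........
....oo..
.....v..
........
........
3) ........
........
........
........
....oo..
....<o..
........
........
4) ........
........
........
........
....^o..
....oo..
........
........
5) ........
........
........
........
...<.o..
....oo..
........
........
6) ........
........
........
...^....
...o.o..
....oo..
........
........
7) ........
........
........
...o>...
...o.o..
....oo..
........
........
8) ........
........
........
...oo...
...ovo..
....oo..
........
........
9) ........
........
........
...oo...
...<oo..
....oo..
........
........
10) ........
........
........
...oo...
....oo..
...voo..
........
........
11) ........
........
........
...oo...
....oo..
..<ooo..
........
........
12) ........
........
........
...oo...
..^.oo..
..oooo..
........
........
13) ........
........
........
...oo...
..o>oo..
..oooo..
........
........
14) ........
........
........
...oo...
..oooo..
..ovoo..
........
........
15) ........
........
........
...oo...
..oooo..
..o.>o..
........
........
16) ........
........
........
...oo...
..oo^o..
..o..o..
........
........
17) ........
........
........
...oo...
..o<.o..
..o..o..
........
........
18) ........
........
........
...oo...
..o..o..
..ov.o..
........
........
19) ........
........
........
...oo...
..o..o..
..<o.o..
........
........
20) ........
........
........
...oo...
..o..o..
...o.o..
..v.....
........
21) ........
........
........
...oo...
..o..o..
...o.o..
.<o.....
........
22) ........
........
........
...oo...
..o..o..
.^.o.o..
.oo.....
........
23) ........
........
........
...oo...
..o..o..
.o>o.o..
.oo.....
........
24) ........
........
........
...oo...
..o..o..
.ooo.o..
.ov.....
........
25) ........
........
........
...oo...
..o..o..
.ooo.o..
.o.>....
........
26) ........
........
........
...oo...
..o..o..
.ooo.o..
.o.o....
...v....
27) ........
........
........
...oo...
..o..o..
.ooo.o..
.o.o....
..<o....
28) ........
........
........
...oo...
..o..o..
.ooo.o..
.o^o....
..oo....
29) ........
........
........
...oo...
..o..o..
.ooo.o..
.oo>....
..oo....
30) ........
........
........
...oo...
..o..o..
.oo^.o..
.oo.....
..oo....
31) ........
........
........
...oo...
..o..o..
.o<..o..
.oo.....
..oo....
32) ........
........
........
...oo...
..o..o..
.o...o..
.ov.....
..oo....
33) ........
........
........
...oo...
..o..o..
.o...o..
.o.>....
..oo....
34) ........
........
........
...oo...
..o..o..
.o...o..
.o.o....
..ov....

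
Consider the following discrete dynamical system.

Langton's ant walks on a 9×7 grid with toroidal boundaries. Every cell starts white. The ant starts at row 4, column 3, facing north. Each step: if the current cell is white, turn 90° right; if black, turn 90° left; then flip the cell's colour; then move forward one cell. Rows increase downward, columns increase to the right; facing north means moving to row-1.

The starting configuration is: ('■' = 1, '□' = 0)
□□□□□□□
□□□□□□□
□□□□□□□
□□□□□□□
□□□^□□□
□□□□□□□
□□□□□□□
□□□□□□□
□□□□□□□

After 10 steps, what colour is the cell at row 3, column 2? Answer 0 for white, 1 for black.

[0] □□□□□□□
□□□□□□□
□□□□□□□
□□□□□□□
□□□^□□□
□□□□□□□
□□□□□□□
□□□□□□□
□□□□□□□
[1] □□□□□□□
□□□□□□□
□□□□□□□
□□□□□□□
□□□■>□□
□□□□□□□
□□□□□□□
□□□□□□□
□□□□□□□
[2] □□□□□□□
□□□□□□□
□□□□□□□
□□□□□□□
□□□■■□□
□□□□v□□
□□□□□□□
□□□□□□□
□□□□□□□
[3] □□□□□□□
□□□□□□□
□□□□□□□
□□□□□□□
□□□■■□□
□□□<■□□
□□□□□□□
□□□□□□□
□□□□□□□
[4] □□□□□□□
□□□□□□□
□□□□□□□
□□□□□□□
□□□^■□□
□□□■■□□
□□□□□□□
□□□□□□□
□□□□□□□
[5] □□□□□□□
□□□□□□□
□□□□□□□
□□□□□□□
□□<□■□□
□□□■■□□
□□□□□□□
□□□□□□□
□□□□□□□
[6] □□□□□□□
□□□□□□□
□□□□□□□
□□^□□□□
□□■□■□□
□□□■■□□
□□□□□□□
□□□□□□□
□□□□□□□
[7] □□□□□□□
□□□□□□□
□□□□□□□
□□■>□□□
□□■□■□□
□□□■■□□
□□□□□□□
□□□□□□□
□□□□□□□
[8] □□□□□□□
□□□□□□□
□□□□□□□
□□■■□□□
□□■v■□□
□□□■■□□
□□□□□□□
□□□□□□□
□□□□□□□
[9] □□□□□□□
□□□□□□□
□□□□□□□
□□■■□□□
□□<■■□□
□□□■■□□
□□□□□□□
□□□□□□□
□□□□□□□
[10] □□□□□□□
□□□□□□□
□□□□□□□
□□■■□□□
□□□■■□□
□□v■■□□
□□□□□□□
□□□□□□□
□□□□□□□

1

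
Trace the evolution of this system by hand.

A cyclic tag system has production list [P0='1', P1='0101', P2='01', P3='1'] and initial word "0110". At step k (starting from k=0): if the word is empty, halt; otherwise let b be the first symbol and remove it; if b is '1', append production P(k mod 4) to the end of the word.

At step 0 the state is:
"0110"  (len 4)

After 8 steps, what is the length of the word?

7

step 0: "0110"  (len 4)
step 1: "110"  (len 3)
step 2: "100101"  (len 6)
step 3: "0010101"  (len 7)
step 4: "010101"  (len 6)
step 5: "10101"  (len 5)
step 6: "01010101"  (len 8)
step 7: "1010101"  (len 7)
step 8: "0101011"  (len 7)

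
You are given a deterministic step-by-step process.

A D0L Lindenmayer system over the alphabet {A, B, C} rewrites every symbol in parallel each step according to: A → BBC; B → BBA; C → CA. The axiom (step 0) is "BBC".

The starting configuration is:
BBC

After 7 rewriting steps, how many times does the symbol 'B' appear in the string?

t=0: BBC
t=1: BBABBACA
t=2: BBABBABBCBBABBABBCCABBC
t=3: BBABBABBCBBABBABBCBBABBACABBABBABBCBBABBABBCBBABBACACABBCBBABBACA
t=4: BBABBABBCBBABBABBCBBABBACABBABBABBCBBABBABBCBBABBACABBABBA…BABBABBCBBABBABBCCABBCCABBCBBABBACABBABBABBCBBABBABBCCABBC  (len 186)
t=5: BBABBABBCBBABBABBCBBABBACABBABBABBCBBABBABBCBBABBACABBABBA…BCBBABBABBCBBABBACABBABBABBCBBABBABBCBBABBACACABBCBBABBACA  (len 531)
t=6: BBABBABBCBBABBABBCBBABBACABBABBABBCBBABBABBCBBABBACABBABBA…BABBABBCBBABBABBCCABBCCABBCBBABBACABBABBABBCBBABBABBCCABBC  (len 1519)
t=7: BBABBABBCBBABBABBCBBABBACABBABBABBCBBABBABBCBBABBACABBABBA…BCBBABBABBCBBABBACABBABBABBCBBABBABBCBBABBACACABBCBBABBACA  (len 4344)

2612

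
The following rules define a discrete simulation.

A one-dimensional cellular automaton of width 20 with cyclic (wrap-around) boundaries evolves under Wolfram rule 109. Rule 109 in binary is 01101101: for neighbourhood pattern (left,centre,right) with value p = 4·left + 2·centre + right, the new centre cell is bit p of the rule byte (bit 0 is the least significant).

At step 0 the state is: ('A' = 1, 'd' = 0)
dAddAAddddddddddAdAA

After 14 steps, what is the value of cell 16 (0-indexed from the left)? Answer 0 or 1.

t=0: dAddAAddddddddddAdAA
t=1: AAddAAdAAAAAAAAdAAAA
t=2: dAddAAAAddddddAAAddd
t=3: dAddAddAdAAAAdAdAdAA
t=4: AAddAddAAAddAAAAAAAA
t=5: dAddAddAdAddAddddddd
t=6: dAddAddAAAddAdAAAAAA
t=7: AAddAddAdAddAAAddddA
t=8: dAddAddAAAddAdAdAAdA
t=9: AAddAddAdAddAAAAAAAA
t=10: dAddAddAAAddAddddddd
t=11: dAddAddAdAddAdAAAAAA
t=12: AAddAddAAAddAAAddddA
t=13: dAddAddAdAddAdAdAAdA
t=14: AAddAddAAAddAAAAAAAA

1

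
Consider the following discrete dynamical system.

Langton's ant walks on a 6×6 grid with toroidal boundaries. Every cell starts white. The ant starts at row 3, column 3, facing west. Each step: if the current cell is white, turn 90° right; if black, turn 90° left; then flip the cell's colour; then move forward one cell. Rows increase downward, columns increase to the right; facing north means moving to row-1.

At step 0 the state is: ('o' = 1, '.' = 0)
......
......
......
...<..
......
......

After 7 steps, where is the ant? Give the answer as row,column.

3,2

k=0  ......
......
......
...<..
......
......
k=1  ......
......
...^..
...o..
......
......
k=2  ......
......
...o>.
...o..
......
......
k=3  ......
......
...oo.
...ov.
......
......
k=4  ......
......
...oo.
...<o.
......
......
k=5  ......
......
...oo.
....o.
...v..
......
k=6  ......
......
...oo.
....o.
..<o..
......
k=7  ......
......
...oo.
..^.o.
..oo..
......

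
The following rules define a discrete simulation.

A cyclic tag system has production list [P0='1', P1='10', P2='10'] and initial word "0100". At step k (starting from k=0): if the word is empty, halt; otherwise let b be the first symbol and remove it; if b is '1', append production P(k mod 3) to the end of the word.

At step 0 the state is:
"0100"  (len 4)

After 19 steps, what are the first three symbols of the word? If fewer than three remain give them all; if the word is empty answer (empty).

step 0: "0100"  (len 4)
step 1: "100"  (len 3)
step 2: "0010"  (len 4)
step 3: "010"  (len 3)
step 4: "10"  (len 2)
step 5: "010"  (len 3)
step 6: "10"  (len 2)
step 7: "01"  (len 2)
step 8: "1"  (len 1)
step 9: "10"  (len 2)
step 10: "01"  (len 2)
step 11: "1"  (len 1)
step 12: "10"  (len 2)
step 13: "01"  (len 2)
step 14: "1"  (len 1)
step 15: "10"  (len 2)
step 16: "01"  (len 2)
step 17: "1"  (len 1)
step 18: "10"  (len 2)
step 19: "01"  (len 2)

01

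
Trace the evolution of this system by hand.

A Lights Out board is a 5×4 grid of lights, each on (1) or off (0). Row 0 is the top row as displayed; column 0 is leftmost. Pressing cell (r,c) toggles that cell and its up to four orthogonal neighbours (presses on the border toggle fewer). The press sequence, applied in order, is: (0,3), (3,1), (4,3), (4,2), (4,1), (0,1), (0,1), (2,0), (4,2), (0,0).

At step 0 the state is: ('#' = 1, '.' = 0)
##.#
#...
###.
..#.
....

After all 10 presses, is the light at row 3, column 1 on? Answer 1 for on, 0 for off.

0) ##.#
#...
###.
..#.
....
1) ###.
#..#
###.
..#.
....
2) ###.
#..#
#.#.
##..
.#..
3) ###.
#..#
#.#.
##.#
.###
4) ###.
#..#
#.#.
####
....
5) ###.
#..#
#.#.
#.##
###.
6) ....
##.#
#.#.
#.##
###.
7) ###.
#..#
#.#.
#.##
###.
8) ###.
...#
.##.
..##
###.
9) ###.
...#
.##.
...#
#..#
10) ..#.
#..#
.##.
...#
#..#

0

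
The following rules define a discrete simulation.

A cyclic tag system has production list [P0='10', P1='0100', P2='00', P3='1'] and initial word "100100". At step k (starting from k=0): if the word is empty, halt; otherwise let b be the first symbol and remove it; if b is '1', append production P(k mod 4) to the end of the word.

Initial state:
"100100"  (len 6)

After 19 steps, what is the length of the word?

k=0  "100100"  (len 6)
k=1  "0010010"  (len 7)
k=2  "010010"  (len 6)
k=3  "10010"  (len 5)
k=4  "00101"  (len 5)
k=5  "0101"  (len 4)
k=6  "101"  (len 3)
k=7  "0100"  (len 4)
k=8  "100"  (len 3)
k=9  "0010"  (len 4)
k=10  "010"  (len 3)
k=11  "10"  (len 2)
k=12  "01"  (len 2)
k=13  "1"  (len 1)
k=14  "0100"  (len 4)
k=15  "100"  (len 3)
k=16  "001"  (len 3)
k=17  "01"  (len 2)
k=18  "1"  (len 1)
k=19  "00"  (len 2)

2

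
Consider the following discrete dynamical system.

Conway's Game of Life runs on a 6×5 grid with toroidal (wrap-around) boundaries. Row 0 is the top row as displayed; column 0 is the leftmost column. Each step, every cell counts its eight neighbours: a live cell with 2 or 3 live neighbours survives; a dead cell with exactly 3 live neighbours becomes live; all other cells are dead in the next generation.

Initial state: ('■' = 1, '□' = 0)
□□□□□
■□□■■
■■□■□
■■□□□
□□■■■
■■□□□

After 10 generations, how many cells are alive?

t=0: □□□□□
■□□■■
■■□■□
■■□□□
□□■■■
■■□□□
t=1: □■□□□
■■■■□
□□□■□
□□□□□
□□■■■
■■■■■
t=2: □□□□□
■■□■■
□■□■■
□□■□■
□□□□□
□□□□□
t=3: ■□□□■
□■□■□
□■□□□
■□■□■
□□□□□
□□□□□
t=4: ■□□□■
□■■□■
□■□■■
■■□□□
□□□□□
□□□□□
t=5: ■■□■■
□■■□□
□□□■■
■■■□■
□□□□□
□□□□□
t=6: ■■□■■
□■□□□
□□□□■
■■■□■
■■□□□
■□□□■
t=7: □■■■□
□■■■□
□□■■■
□□■■■
□□■■□
□□■■□
t=8: □□□□■
■□□□□
■□□□□
□■□□□
□■□□□
□□□□■
t=9: ■□□□■
■□□□■
■■□□□
■■□□□
■□□□□
■□□□□
t=10: □■□□□
□□□□□
□□□□□
□□□□■
■□□□■
■■□□□

6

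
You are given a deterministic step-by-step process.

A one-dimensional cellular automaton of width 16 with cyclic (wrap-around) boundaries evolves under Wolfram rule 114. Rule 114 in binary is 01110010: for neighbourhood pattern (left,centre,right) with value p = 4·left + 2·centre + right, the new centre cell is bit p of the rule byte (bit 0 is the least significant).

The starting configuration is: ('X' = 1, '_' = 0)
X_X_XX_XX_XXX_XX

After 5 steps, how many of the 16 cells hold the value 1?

step 0: X_X_XX_XX_XXX_XX
step 1: XX_X_XX_XX__XX__
step 2: _XX_X_XX_XXX_XXX
step 3: X_XX_X_XX__XX__X
step 4: XX_XX_X_XXX_XXX_
step 5: _XX_XX_X__XX__XX

9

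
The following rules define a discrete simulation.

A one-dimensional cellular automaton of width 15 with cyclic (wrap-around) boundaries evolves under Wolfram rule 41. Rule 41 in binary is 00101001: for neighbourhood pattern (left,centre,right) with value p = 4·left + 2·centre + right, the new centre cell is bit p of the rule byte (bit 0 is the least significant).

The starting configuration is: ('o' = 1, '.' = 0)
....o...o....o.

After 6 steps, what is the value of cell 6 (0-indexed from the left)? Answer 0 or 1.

1

0) ....o...o....o.
1) ooo...o...oo...
2) o...o...o.o..o.
3) ..o...o..o....o
4) ....o......oo..
5) ooo...oooo.o..o
6) ....o.o...o...o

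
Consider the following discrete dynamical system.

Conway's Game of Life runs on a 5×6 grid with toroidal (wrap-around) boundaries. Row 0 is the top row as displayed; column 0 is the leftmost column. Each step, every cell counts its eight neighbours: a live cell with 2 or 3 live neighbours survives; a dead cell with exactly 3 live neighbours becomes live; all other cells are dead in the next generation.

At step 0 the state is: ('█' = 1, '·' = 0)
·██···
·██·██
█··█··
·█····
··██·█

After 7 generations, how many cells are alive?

7

[0] ·██···
·██·██
█··█··
·█····
··██·█
[1] ·····█
····██
█··███
██·██·
█··█··
[2] █····█
···█··
·██···
·█····
████··
[3] █··███
███···
·██···
···█··
··█··█
[4] ···██·
····█·
█··█··
·█·█··
█·█··█
[5] ···██·
····██
··███·
·█·███
███··█
[6] ·███··
··█··█
█·█···
······
·█····
[7] ██·█··
█·····
·█····
·█····
·█····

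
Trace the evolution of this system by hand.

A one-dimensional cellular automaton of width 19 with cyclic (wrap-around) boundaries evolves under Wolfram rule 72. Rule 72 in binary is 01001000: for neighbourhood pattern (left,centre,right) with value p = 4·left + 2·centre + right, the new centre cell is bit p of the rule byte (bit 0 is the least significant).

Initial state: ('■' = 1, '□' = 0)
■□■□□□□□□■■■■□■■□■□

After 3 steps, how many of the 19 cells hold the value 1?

2

gen 0: ■□■□□□□□□■■■■□■■□■□
gen 1: □□□□□□□□□■□□■□■■□□□
gen 2: □□□□□□□□□□□□□□■■□□□
gen 3: □□□□□□□□□□□□□□■■□□□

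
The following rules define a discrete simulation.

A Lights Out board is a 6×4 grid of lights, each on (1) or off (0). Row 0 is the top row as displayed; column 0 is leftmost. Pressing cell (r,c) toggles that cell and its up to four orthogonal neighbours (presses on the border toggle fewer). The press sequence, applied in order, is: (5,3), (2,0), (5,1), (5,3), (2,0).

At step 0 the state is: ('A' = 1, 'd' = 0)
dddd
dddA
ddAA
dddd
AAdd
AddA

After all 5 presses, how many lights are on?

gen 0: dddd
dddA
ddAA
dddd
AAdd
AddA
gen 1: dddd
dddA
ddAA
dddd
AAdA
AdAd
gen 2: dddd
AddA
AAAA
Addd
AAdA
AdAd
gen 3: dddd
AddA
AAAA
Addd
AddA
dAdd
gen 4: dddd
AddA
AAAA
Addd
Addd
dAAA
gen 5: dddd
dddA
ddAA
dddd
Addd
dAAA

7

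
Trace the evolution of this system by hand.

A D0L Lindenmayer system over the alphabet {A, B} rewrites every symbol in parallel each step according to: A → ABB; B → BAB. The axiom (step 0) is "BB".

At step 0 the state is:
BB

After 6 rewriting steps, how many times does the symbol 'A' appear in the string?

486

[0] BB
[1] BABBAB
[2] BABABBBABBABABBBAB
[3] BABABBBABABBBABBABBABABBBABBABABBBABABBBABBABBABABBBAB
[4] BABABBBABABBBABBABBABABBBABABBBABBABBABABBBABBABABBBABBABA…BBABABBBABBABBABABBBABBABABBBABBABABBBABABBBABBABBABABBBAB  (len 162)
[5] BABABBBABABBBABBABBABABBBABABBBABBABBABABBBABBABABBBABBABA…BBABABBBABBABBABABBBABBABABBBABBABABBBABABBBABBABBABABBBAB  (len 486)
[6] BABABBBABABBBABBABBABABBBABABBBABBABBABABBBABBABABBBABBABA…BBABABBBABBABBABABBBABBABABBBABBABABBBABABBBABBABBABABBBAB  (len 1458)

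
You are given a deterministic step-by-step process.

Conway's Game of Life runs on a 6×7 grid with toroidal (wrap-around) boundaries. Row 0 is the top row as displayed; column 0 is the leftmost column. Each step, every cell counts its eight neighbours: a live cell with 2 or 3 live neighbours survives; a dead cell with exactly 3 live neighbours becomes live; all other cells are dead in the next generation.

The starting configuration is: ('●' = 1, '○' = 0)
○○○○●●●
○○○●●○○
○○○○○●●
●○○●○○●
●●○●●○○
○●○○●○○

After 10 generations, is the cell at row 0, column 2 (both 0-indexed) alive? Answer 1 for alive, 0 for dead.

t=0: ○○○○●●●
○○○●●○○
○○○○○●●
●○○●○○●
●●○●●○○
○●○○●○○
t=1: ○○○○○○○
○○○●○○○
●○○●○●●
○●●●○○○
○●○●●●●
○●●○○○●
t=2: ○○●○○○○
○○○○●○●
●●○●○○●
○●○○○○○
○○○○●●●
○●●●●○●
t=3: ●●●○●○○
○●●●○●●
○●●○○●●
○●●○●○○
○●○○●○●
●●●○●○●
t=4: ○○○○●○○
○○○○○○○
○○○○○○●
○○○○●○●
○○○○●○●
○○○○●○●
t=5: ○○○○○●○
○○○○○○○
○○○○○●○
●○○○○○●
●○○●●○●
○○○●●○○
t=6: ○○○○●○○
○○○○○○○
○○○○○○●
●○○○●○○
●○○●●○●
○○○●○○●
t=7: ○○○○○○○
○○○○○○○
○○○○○○○
●○○●●○○
●○○●●○●
●○○●○○●
t=8: ○○○○○○○
○○○○○○○
○○○○○○○
●○○●●●●
○●●○○○○
●○○●●●●
t=9: ○○○○●●●
○○○○○○○
○○○○●●●
●●●●●●●
○●●○○○○
●●●●●●●
t=10: ○●●○○○○
○○○○○○○
○●●○○○○
○○○○○○○
○○○○○○○
○○○○○○○

1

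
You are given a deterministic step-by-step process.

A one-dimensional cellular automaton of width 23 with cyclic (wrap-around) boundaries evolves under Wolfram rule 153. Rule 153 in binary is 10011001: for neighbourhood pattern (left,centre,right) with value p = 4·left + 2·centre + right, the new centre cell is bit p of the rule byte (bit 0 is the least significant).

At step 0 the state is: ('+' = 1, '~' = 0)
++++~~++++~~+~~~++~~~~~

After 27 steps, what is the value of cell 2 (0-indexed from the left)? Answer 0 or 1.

0

0) ++++~~++++~~+~~~++~~~~~
1) +++~+~+++~+~~++~+~++++~
2) ++~~~~++~~~+~+~~~~+++~~
3) +~+++~+~++~~~~+++~++~+~
4) ~~++~~~~+~+++~++~~+~~~~
5) +~+~+++~~~++~~+~+~~++++
6) ~~~~++~++~+~+~~~~+~++++
7) +++~+~~+~~~~~+++~~~+++~
8) ++~~~+~~++++~++~++~++~~
9) +~++~~+~+++~~+~~+~~+~+~
10) ~~+~+~~~++~+~~+~~+~~~~~
11) +~~~~++~+~~~+~~+~~+++++
12) ~+++~+~~~++~~+~~+~+++++
13) ~++~~~++~+~+~~+~~~++++~
14) ~+~++~+~~~~~+~~++~+++~+
15) ~~~+~~~++++~~+~+~~++~~~
16) ++~~++~+++~+~~~~+~+~+++
17) +~+~+~~++~~~+++~~~~~+++
18) ~~~~~+~+~++~++~++++~+++
19) ++++~~~~~+~~+~~+++~~++~
20) +++~++++~~+~~+~++~+~+~~
21) ++~~+++~+~~+~~~+~~~~~+~
22) +~+~++~~~+~~++~~++++~~~
23) ~~~~+~++~~+~+~+~+++~++~
24) +++~~~+~+~~~~~~~++~~+~+
25) ++~++~~~~++++++~+~+~~~+
26) +~~+~+++~+++++~~~~~++~+
27) ~+~~~++~~++++~++++~+~~+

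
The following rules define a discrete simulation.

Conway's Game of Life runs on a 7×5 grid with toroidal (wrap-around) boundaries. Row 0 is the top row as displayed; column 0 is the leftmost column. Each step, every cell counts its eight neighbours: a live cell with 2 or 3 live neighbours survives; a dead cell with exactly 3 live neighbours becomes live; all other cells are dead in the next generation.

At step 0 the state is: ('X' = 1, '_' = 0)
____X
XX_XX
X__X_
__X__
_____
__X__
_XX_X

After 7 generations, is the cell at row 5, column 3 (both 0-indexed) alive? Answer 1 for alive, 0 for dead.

gen 0: ____X
XX_XX
X__X_
__X__
_____
__X__
_XX_X
gen 1: _____
_XXX_
X__X_
_____
_____
_XXX_
XXX__
gen 2: X__X_
_XXXX
_X_XX
_____
__X__
X__X_
X__X_
gen 3: X____
_X___
_X__X
__XX_
_____
_XXX_
XXXX_
gen 4: X___X
_X___
XX_X_
__XX_
_X___
X__XX
X__X_
gen 5: XX__X
_XX__
XX_XX
X__XX
XX___
XXXX_
_X_X_
gen 6: ___XX
_____
_____
___X_
_____
___X_
___X_
gen 7: ___XX
_____
_____
_____
_____
_____
__XX_

0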